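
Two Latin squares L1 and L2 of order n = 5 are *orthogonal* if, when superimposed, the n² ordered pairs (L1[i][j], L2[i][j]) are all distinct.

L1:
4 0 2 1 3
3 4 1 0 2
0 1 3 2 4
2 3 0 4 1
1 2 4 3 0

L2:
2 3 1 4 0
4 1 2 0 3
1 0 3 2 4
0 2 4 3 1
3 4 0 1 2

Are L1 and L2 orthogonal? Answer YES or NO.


Form the n² = 25 superimposed pairs (L1[i][j], L2[i][j]), row by row (rows and columns indexed from 0):
row 0: (4,2) (0,3) (2,1) (1,4) (3,0)
row 1: (3,4) (4,1) (1,2) (0,0) (2,3)
row 2: (0,1) (1,0) (3,3) (2,2) (4,4)
row 3: (2,0) (3,2) (0,4) (4,3) (1,1)
row 4: (1,3) (2,4) (4,0) (3,1) (0,2)
Orthogonality requires all 25 pairs distinct.
Check by first coordinate: for each symbol s of L1, list the L2 entries in the n cells where L1 = s; they must all differ.
  L1 = 0: L2 entries (in reading order) 3, 0, 1, 4, 2 — all 5 distinct ✓
  L1 = 1: L2 entries (in reading order) 4, 2, 0, 1, 3 — all 5 distinct ✓
  L1 = 2: L2 entries (in reading order) 1, 3, 2, 0, 4 — all 5 distinct ✓
  L1 = 3: L2 entries (in reading order) 0, 4, 3, 2, 1 — all 5 distinct ✓
  L1 = 4: L2 entries (in reading order) 2, 1, 4, 3, 0 — all 5 distinct ✓
Every symbol of L1 meets every symbol of L2 exactly once, so all 25 pairs are distinct (25 of 25).
Conclusion: YES.

YES


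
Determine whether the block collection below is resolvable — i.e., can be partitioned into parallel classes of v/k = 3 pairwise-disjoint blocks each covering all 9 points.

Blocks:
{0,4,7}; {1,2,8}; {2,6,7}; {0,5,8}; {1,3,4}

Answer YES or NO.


v = 9, block size k = 3, number of blocks = 5.
For resolvability, blocks must partition into parallel classes of size v/k = 3.
Total blocks must therefore be a multiple of 3: 5 = 3·1 + 2 ⇒ not divisible ✗.
Resolvable? NO.

NO


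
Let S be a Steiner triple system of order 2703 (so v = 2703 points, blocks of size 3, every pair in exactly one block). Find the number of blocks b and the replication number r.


An STS(v) is a 2-(v, 3, 1) BIBD: block size k = 3, λ = 1.
Replication: r(k − 1) = λ(v − 1) ⇒ r·2 = 2703 − 1 = 2702 ⇒ r = 1351.
Block count: b = v(v − 1)/6 = 2703·2702/6 = 7303506/6 = 1217251.

r = 1351, b = 1217251.


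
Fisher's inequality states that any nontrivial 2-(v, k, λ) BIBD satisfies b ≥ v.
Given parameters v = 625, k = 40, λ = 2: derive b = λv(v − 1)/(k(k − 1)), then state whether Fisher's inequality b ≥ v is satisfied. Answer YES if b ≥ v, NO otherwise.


b = λv(v − 1)/(k(k − 1)) = 2·625·624/(40·39) = 780000/1560 = 500.
Compare with v = 625: b < v, so Fisher's inequality fails.

NO


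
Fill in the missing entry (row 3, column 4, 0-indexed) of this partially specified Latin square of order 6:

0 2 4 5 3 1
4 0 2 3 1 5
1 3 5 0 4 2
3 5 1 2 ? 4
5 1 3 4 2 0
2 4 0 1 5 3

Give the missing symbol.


Row 3 contains symbols [1, 2, 3, 4, 5] — missing [0].
Column 4 contains symbols [1, 2, 3, 4, 5] — missing [0].
The missing symbol must appear in both missing sets; intersection = [0].
Therefore the hidden value is 0.

Missing value = 0.


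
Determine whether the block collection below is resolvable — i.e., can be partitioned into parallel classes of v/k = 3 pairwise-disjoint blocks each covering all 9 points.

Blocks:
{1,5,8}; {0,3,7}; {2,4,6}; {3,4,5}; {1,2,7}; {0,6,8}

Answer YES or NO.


v = 9, block size k = 3, number of blocks = 6.
For resolvability, blocks must partition into parallel classes of size v/k = 3.
Total blocks must therefore be a multiple of 3: 6 = 3·2 + 0 ⇒ divisible ✓.
Greedy packing gives 2 candidate class(es). Each should be a full parallel class (size 3, covers all 9 points).
  Class 1 (3 blocks): {1,5,8}; {0,3,7}; {2,4,6}. Points covered: [0, 1, 2, 3, 4, 5, 6, 7, 8].
  Class 2 (3 blocks): {3,4,5}; {1,2,7}; {0,6,8}. Points covered: [0, 1, 2, 3, 4, 5, 6, 7, 8].
All classes full (size 3)? YES. All classes cover every point? YES.
Resolvable? YES.

YES


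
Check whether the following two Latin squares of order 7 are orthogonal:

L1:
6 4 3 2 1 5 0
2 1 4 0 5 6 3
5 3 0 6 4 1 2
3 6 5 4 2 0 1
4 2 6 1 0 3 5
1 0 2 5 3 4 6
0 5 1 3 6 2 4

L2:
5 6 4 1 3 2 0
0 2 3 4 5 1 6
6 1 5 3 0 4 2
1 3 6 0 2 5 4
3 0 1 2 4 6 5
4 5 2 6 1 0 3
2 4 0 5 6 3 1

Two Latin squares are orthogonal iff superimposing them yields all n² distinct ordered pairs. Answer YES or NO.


Form the n² = 49 superimposed pairs (L1[i][j], L2[i][j]), row by row (rows and columns indexed from 0):
row 0: (6,5) (4,6) (3,4) (2,1) (1,3) (5,2) (0,0)
row 1: (2,0) (1,2) (4,3) (0,4) (5,5) (6,1) (3,6)
row 2: (5,6) (3,1) (0,5) (6,3) (4,0) (1,4) (2,2)
row 3: (3,1) (6,3) (5,6) (4,0) (2,2) (0,5) (1,4)
row 4: (4,3) (2,0) (6,1) (1,2) (0,4) (3,6) (5,5)
row 5: (1,4) (0,5) (2,2) (5,6) (3,1) (4,0) (6,3)
row 6: (0,2) (5,4) (1,0) (3,5) (6,6) (2,3) (4,1)
Orthogonality requires all 49 pairs distinct.
But the pair (3,1) repeats: cell (2,1) has L1 = 3, L2 = 1, and cell (3,0) has L1 = 3, L2 = 1.
A repeated pair means some other pair never occurs (only 28 distinct pairs out of 49), so the squares are not orthogonal.
Conclusion: NO.

NO


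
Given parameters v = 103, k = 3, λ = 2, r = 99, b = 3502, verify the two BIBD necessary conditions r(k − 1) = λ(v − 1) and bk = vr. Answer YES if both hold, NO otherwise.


Condition (i): r(k − 1) = 99·2 = 198; λ(v − 1) = 2·102 = 204. Match? NO.
Condition (ii): bk = 3502·3 = 10506; vr = 103·99 = 10197. Match? NO.
Both conditions hold? NO.

NO


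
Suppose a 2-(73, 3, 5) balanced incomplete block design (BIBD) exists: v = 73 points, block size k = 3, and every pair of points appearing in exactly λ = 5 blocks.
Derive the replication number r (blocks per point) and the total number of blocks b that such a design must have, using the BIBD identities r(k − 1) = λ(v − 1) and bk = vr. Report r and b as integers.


Any 2-(v, k, λ) BIBD satisfies two necessary conditions:
  (i)  Each point sits in r blocks, and counting incidences through any fixed point gives r(k − 1) = λ(v − 1), so r = λ(v − 1)/(k − 1).
  (ii) Total incidences bk = vr, so b = vr/k.
Step 1: r = λ(v − 1)/(k − 1) = 5·(73 − 1)/(3 − 1) = 5·72/2 = 360/2 = 180.
Step 2: b = vr/k = 73·180/3 = 13140/3 = 4380.
Check integrality: r = 180 ∈ Z ✓, b = 4380 ∈ Z ✓.
(These identities are necessary conditions: they determine r and b for any design with these parameters, but do not by themselves prove that one exists.)

r = 180, b = 4380.


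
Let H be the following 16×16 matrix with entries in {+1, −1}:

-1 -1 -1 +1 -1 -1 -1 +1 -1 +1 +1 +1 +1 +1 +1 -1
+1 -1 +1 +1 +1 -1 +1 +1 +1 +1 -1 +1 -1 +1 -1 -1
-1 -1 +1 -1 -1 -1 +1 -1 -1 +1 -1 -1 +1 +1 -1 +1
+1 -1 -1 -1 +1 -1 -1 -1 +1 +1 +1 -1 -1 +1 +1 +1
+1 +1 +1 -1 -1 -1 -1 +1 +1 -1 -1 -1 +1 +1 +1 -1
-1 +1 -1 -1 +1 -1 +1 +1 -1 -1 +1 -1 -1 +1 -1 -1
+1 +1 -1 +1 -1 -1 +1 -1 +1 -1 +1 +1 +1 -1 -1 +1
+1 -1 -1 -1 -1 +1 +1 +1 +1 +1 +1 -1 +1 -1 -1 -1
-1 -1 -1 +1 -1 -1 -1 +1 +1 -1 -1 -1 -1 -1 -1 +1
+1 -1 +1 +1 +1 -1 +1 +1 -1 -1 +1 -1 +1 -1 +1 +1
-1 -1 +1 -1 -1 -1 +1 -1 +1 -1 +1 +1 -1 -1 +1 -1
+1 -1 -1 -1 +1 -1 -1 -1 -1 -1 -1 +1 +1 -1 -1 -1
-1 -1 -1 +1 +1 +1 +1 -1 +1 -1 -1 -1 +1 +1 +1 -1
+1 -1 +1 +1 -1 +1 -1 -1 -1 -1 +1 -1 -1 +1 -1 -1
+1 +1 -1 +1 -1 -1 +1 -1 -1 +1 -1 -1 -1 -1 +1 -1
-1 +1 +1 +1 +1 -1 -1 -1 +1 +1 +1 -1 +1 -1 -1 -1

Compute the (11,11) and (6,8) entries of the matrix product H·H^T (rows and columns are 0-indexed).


Row 6 of H: [1, 1, -1, 1, -1, -1, 1, -1, 1, -1, 1, 1, 1, -1, -1, 1].
Row 8 of H: [-1, -1, -1, 1, -1, -1, -1, 1, 1, -1, -1, -1, -1, -1, -1, 1].
Row 11 of H: [1, -1, -1, -1, 1, -1, -1, -1, -1, -1, -1, 1, 1, -1, -1, -1].
(H·H^T)[11][11] = Σ_j H[11][j]·H[11][j] = (1)² + (-1)² + (-1)² + (-1)² + (1)² + (-1)² + (-1)² + (-1)² + (-1)² + (-1)² + (-1)² + (1)² + (1)² + (-1)² + (-1)² + (-1)² = 1 + 1 + 1 + 1 + 1 + 1 + 1 + 1 + 1 + 1 + 1 + 1 + 1 + 1 + 1 + 1 = 16.
(H·H^T)[6][8] = Σ_j H[6][j]·H[8][j] = (1)·(-1) + (1)·(-1) + (-1)·(-1) + (1)·(1) + (-1)·(-1) + (-1)·(-1) + (1)·(-1) + (-1)·(1) + (1)·(1) + (-1)·(-1) + (1)·(-1) + (1)·(-1) + (1)·(-1) + (-1)·(-1) + (-1)·(-1) + (1)·(1) = -1 + -1 + 1 + 1 + 1 + 1 + -1 + -1 + 1 + 1 + -1 + -1 + -1 + 1 + 1 + 1 = 2.
Rows 6 and 8 are not orthogonal (dot product = 2 ≠ 0), so H is not a Hadamard matrix.

(11,11) entry = 16; (6,8) entry = 2.


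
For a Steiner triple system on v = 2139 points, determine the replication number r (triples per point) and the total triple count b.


An STS(v) is a 2-(v, 3, 1) BIBD: block size k = 3, λ = 1.
Replication: r(k − 1) = λ(v − 1) ⇒ r·2 = 2139 − 1 = 2138 ⇒ r = 1069.
Block count: b = v(v − 1)/6 = 2139·2138/6 = 4573182/6 = 762197.

r = 1069, b = 762197.


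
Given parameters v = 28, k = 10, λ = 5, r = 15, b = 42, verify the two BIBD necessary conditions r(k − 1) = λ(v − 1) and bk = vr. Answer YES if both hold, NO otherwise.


Condition (i): r(k − 1) = 15·9 = 135; λ(v − 1) = 5·27 = 135. Match? YES.
Condition (ii): bk = 42·10 = 420; vr = 28·15 = 420. Match? YES.
Both conditions hold? YES.

YES


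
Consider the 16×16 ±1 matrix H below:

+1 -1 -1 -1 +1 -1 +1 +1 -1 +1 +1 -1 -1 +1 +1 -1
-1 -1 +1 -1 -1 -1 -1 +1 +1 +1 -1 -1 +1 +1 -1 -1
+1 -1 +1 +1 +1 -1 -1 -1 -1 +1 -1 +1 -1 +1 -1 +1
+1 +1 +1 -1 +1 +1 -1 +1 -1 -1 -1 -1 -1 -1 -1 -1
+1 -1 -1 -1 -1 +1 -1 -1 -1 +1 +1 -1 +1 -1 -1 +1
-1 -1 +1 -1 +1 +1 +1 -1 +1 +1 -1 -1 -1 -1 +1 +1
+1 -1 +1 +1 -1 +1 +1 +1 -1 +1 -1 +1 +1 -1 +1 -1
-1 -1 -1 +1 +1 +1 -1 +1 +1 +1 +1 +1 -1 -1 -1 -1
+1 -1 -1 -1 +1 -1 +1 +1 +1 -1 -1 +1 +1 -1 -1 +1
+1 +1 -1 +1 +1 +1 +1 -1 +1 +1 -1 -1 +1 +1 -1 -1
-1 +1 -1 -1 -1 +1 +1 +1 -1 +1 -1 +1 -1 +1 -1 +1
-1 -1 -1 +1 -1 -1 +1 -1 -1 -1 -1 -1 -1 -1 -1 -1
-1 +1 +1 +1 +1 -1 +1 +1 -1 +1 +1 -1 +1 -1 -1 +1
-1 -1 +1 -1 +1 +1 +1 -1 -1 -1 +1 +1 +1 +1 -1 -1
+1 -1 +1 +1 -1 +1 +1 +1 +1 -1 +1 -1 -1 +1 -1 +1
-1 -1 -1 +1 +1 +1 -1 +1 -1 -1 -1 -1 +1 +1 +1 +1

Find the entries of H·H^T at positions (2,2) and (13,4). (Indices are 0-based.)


Row 2 of H: [1, -1, 1, 1, 1, -1, -1, -1, -1, 1, -1, 1, -1, 1, -1, 1].
Row 4 of H: [1, -1, -1, -1, -1, 1, -1, -1, -1, 1, 1, -1, 1, -1, -1, 1].
Row 13 of H: [-1, -1, 1, -1, 1, 1, 1, -1, -1, -1, 1, 1, 1, 1, -1, -1].
(H·H^T)[2][2] = Σ_j H[2][j]·H[2][j] = (1)² + (-1)² + (1)² + (1)² + (1)² + (-1)² + (-1)² + (-1)² + (-1)² + (1)² + (-1)² + (1)² + (-1)² + (1)² + (-1)² + (1)² = 1 + 1 + 1 + 1 + 1 + 1 + 1 + 1 + 1 + 1 + 1 + 1 + 1 + 1 + 1 + 1 = 16.
(H·H^T)[13][4] = Σ_j H[13][j]·H[4][j] = (-1)·(1) + (-1)·(-1) + (1)·(-1) + (-1)·(-1) + (1)·(-1) + (1)·(1) + (1)·(-1) + (-1)·(-1) + (-1)·(-1) + (-1)·(1) + (1)·(1) + (1)·(-1) + (1)·(1) + (1)·(-1) + (-1)·(-1) + (-1)·(1) = -1 + 1 + -1 + 1 + -1 + 1 + -1 + 1 + 1 + -1 + 1 + -1 + 1 + -1 + 1 + -1 = 0.
So rows 13 and 4 are orthogonal; the diagonal entry equals n = 16.

(2,2) entry = 16; (13,4) entry = 0.


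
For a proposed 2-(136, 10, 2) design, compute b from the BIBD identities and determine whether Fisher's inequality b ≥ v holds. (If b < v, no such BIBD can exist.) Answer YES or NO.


r = λ(v − 1)/(k − 1) = 2·135/9 = 30.
b = vr/k = 136·30/10 = 408.
Fisher's inequality: b ≥ v ⇔ 408 ≥ 136? YES.

YES


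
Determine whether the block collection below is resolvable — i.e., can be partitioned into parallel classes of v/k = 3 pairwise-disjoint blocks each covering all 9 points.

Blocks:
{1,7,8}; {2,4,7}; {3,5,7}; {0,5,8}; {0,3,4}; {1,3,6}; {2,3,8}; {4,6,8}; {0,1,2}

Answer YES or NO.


v = 9, block size k = 3, number of blocks = 9.
For resolvability, blocks must partition into parallel classes of size v/k = 3.
Total blocks must therefore be a multiple of 3: 9 = 3·3 + 0 ⇒ divisible ✓.
Consider block {1,7,8}. The only other block(s) in the collection disjoint from it are {0,3,4} — just 1 block(s). Any parallel class containing {1,7,8} would need 2 other blocks each disjoint from it, so no parallel class of size 3 can contain {1,7,8}.
Since every block must belong to some parallel class in a resolution, the collection cannot be partitioned into parallel classes.
Resolvable? NO.

NO


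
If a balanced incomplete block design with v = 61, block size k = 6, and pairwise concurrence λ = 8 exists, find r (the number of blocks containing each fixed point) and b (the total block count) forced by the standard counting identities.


Any 2-(v, k, λ) BIBD satisfies two necessary conditions:
  (i)  Each point sits in r blocks, and counting incidences through any fixed point gives r(k − 1) = λ(v − 1), so r = λ(v − 1)/(k − 1).
  (ii) Total incidences bk = vr, so b = vr/k.
Step 1: r = λ(v − 1)/(k − 1) = 8·(61 − 1)/(6 − 1) = 8·60/5 = 480/5 = 96.
Step 2: b = vr/k = 61·96/6 = 5856/6 = 976.
Check integrality: r = 96 ∈ Z ✓, b = 976 ∈ Z ✓.
(These identities are necessary conditions: they determine r and b for any design with these parameters, but do not by themselves prove that one exists.)

r = 96, b = 976.


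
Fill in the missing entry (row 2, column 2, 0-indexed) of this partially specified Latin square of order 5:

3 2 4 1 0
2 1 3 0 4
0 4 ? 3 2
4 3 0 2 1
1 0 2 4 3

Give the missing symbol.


Row 2 contains symbols [0, 2, 3, 4] — missing [1].
Column 2 contains symbols [0, 2, 3, 4] — missing [1].
The missing symbol must appear in both missing sets; intersection = [1].
Therefore the hidden value is 1.

Missing value = 1.


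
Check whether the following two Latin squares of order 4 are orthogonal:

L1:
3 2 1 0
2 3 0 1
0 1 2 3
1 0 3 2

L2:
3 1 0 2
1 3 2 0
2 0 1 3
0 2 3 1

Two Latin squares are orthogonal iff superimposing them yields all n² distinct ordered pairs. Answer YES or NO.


Form the n² = 16 superimposed pairs (L1[i][j], L2[i][j]), row by row (rows and columns indexed from 0):
row 0: (3,3) (2,1) (1,0) (0,2)
row 1: (2,1) (3,3) (0,2) (1,0)
row 2: (0,2) (1,0) (2,1) (3,3)
row 3: (1,0) (0,2) (3,3) (2,1)
Orthogonality requires all 16 pairs distinct.
But the pair (2,1) repeats: cell (0,1) has L1 = 2, L2 = 1, and cell (1,0) has L1 = 2, L2 = 1.
A repeated pair means some other pair never occurs (only 4 distinct pairs out of 16), so the squares are not orthogonal.
Conclusion: NO.

NO


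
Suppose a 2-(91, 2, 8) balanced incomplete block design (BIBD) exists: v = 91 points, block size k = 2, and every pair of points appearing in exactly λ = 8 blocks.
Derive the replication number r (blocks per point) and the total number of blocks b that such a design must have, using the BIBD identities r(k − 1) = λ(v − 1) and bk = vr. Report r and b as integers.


Any 2-(v, k, λ) BIBD satisfies two necessary conditions:
  (i)  Each point sits in r blocks, and counting incidences through any fixed point gives r(k − 1) = λ(v − 1), so r = λ(v − 1)/(k − 1).
  (ii) Total incidences bk = vr, so b = vr/k.
Step 1: r = λ(v − 1)/(k − 1) = 8·(91 − 1)/(2 − 1) = 8·90/1 = 720/1 = 720.
Step 2: b = vr/k = 91·720/2 = 65520/2 = 32760.
Check integrality: r = 720 ∈ Z ✓, b = 32760 ∈ Z ✓.
(These identities are necessary conditions: they determine r and b for any design with these parameters, but do not by themselves prove that one exists.)

r = 720, b = 32760.


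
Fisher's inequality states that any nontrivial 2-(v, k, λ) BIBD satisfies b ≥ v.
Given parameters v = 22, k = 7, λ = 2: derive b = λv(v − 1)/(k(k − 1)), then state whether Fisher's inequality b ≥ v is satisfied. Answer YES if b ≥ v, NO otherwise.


b = λv(v − 1)/(k(k − 1)) = 2·22·21/(7·6) = 924/42 = 22.
Compare with v = 22: b ≥ v, so Fisher's inequality holds.

YES


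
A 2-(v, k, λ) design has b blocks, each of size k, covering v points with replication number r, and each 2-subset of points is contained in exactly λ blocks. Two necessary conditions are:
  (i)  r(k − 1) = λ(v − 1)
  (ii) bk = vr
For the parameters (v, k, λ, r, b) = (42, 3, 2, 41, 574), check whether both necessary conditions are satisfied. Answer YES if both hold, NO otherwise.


Condition (i): r(k − 1) = 41·2 = 82; λ(v − 1) = 2·41 = 82. Match? YES.
Condition (ii): bk = 574·3 = 1722; vr = 42·41 = 1722. Match? YES.
Both conditions hold? YES.

YES


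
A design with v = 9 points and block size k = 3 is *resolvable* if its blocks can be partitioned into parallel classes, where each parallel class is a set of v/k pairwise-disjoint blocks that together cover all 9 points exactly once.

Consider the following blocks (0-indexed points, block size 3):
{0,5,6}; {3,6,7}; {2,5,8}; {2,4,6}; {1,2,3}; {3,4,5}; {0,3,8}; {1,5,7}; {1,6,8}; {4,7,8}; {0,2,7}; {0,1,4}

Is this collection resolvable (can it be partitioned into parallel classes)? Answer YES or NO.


v = 9, block size k = 3, number of blocks = 12.
For resolvability, blocks must partition into parallel classes of size v/k = 3.
Total blocks must therefore be a multiple of 3: 12 = 3·4 + 0 ⇒ divisible ✓.
Greedy packing gives 4 candidate class(es). Each should be a full parallel class (size 3, covers all 9 points).
  Class 1 (3 blocks): {0,5,6}; {1,2,3}; {4,7,8}. Points covered: [0, 1, 2, 3, 4, 5, 6, 7, 8].
  Class 2 (3 blocks): {3,6,7}; {2,5,8}; {0,1,4}. Points covered: [0, 1, 2, 3, 4, 5, 6, 7, 8].
  Class 3 (3 blocks): {2,4,6}; {0,3,8}; {1,5,7}. Points covered: [0, 1, 2, 3, 4, 5, 6, 7, 8].
  Class 4 (3 blocks): {3,4,5}; {1,6,8}; {0,2,7}. Points covered: [0, 1, 2, 3, 4, 5, 6, 7, 8].
All classes full (size 3)? YES. All classes cover every point? YES.
Resolvable? YES.

YES


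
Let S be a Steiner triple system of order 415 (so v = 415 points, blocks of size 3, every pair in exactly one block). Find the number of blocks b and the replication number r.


An STS(v) is a 2-(v, 3, 1) BIBD: block size k = 3, λ = 1.
Replication: r(k − 1) = λ(v − 1) ⇒ r·2 = 415 − 1 = 414 ⇒ r = 207.
Block count: bk = vr ⇒ b·3 = 415·207 = 85905 ⇒ b = 28635.
(Check via b = v(v − 1)/6 = 415·414/6 = 171810/6 = 28635.)

r = 207, b = 28635.


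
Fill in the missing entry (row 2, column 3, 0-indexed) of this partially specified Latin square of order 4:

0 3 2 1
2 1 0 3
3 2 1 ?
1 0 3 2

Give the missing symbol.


Row 2 contains symbols [1, 2, 3] — missing [0].
Column 3 contains symbols [1, 2, 3] — missing [0].
The missing symbol must appear in both missing sets; intersection = [0].
Therefore the hidden value is 0.

Missing value = 0.


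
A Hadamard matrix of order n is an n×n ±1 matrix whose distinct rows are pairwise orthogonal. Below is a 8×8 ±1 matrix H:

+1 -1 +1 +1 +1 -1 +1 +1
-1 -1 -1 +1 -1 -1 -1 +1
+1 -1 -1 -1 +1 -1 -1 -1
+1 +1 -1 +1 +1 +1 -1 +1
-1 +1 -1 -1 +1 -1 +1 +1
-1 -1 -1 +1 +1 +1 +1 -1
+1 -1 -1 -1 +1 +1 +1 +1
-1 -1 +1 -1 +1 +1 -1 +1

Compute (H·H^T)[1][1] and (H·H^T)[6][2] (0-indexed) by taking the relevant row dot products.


Row 1 of H: [-1, -1, -1, 1, -1, -1, -1, 1].
Row 2 of H: [1, -1, -1, -1, 1, -1, -1, -1].
Row 6 of H: [1, -1, -1, -1, 1, 1, 1, 1].
(H·H^T)[1][1] = Σ_j H[1][j]·H[1][j] = (-1)² + (-1)² + (-1)² + (1)² + (-1)² + (-1)² + (-1)² + (1)² = 1 + 1 + 1 + 1 + 1 + 1 + 1 + 1 = 8.
(H·H^T)[6][2] = Σ_j H[6][j]·H[2][j] = (1)·(1) + (-1)·(-1) + (-1)·(-1) + (-1)·(-1) + (1)·(1) + (1)·(-1) + (1)·(-1) + (1)·(-1) = 1 + 1 + 1 + 1 + 1 + -1 + -1 + -1 = 2.
Rows 6 and 2 are not orthogonal (dot product = 2 ≠ 0), so H is not a Hadamard matrix.

(1,1) entry = 8; (6,2) entry = 2.


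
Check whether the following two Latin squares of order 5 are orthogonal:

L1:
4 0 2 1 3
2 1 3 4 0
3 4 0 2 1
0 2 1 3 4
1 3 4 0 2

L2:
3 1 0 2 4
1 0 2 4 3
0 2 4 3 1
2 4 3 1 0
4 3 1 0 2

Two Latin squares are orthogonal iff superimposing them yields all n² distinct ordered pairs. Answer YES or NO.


Form the n² = 25 superimposed pairs (L1[i][j], L2[i][j]), row by row (rows and columns indexed from 0):
row 0: (4,3) (0,1) (2,0) (1,2) (3,4)
row 1: (2,1) (1,0) (3,2) (4,4) (0,3)
row 2: (3,0) (4,2) (0,4) (2,3) (1,1)
row 3: (0,2) (2,4) (1,3) (3,1) (4,0)
row 4: (1,4) (3,3) (4,1) (0,0) (2,2)
Orthogonality requires all 25 pairs distinct.
Check by first coordinate: for each symbol s of L1, list the L2 entries in the n cells where L1 = s; they must all differ.
  L1 = 0: L2 entries (in reading order) 1, 3, 4, 2, 0 — all 5 distinct ✓
  L1 = 1: L2 entries (in reading order) 2, 0, 1, 3, 4 — all 5 distinct ✓
  L1 = 2: L2 entries (in reading order) 0, 1, 3, 4, 2 — all 5 distinct ✓
  L1 = 3: L2 entries (in reading order) 4, 2, 0, 1, 3 — all 5 distinct ✓
  L1 = 4: L2 entries (in reading order) 3, 4, 2, 0, 1 — all 5 distinct ✓
Every symbol of L1 meets every symbol of L2 exactly once, so all 25 pairs are distinct (25 of 25).
Conclusion: YES.

YES


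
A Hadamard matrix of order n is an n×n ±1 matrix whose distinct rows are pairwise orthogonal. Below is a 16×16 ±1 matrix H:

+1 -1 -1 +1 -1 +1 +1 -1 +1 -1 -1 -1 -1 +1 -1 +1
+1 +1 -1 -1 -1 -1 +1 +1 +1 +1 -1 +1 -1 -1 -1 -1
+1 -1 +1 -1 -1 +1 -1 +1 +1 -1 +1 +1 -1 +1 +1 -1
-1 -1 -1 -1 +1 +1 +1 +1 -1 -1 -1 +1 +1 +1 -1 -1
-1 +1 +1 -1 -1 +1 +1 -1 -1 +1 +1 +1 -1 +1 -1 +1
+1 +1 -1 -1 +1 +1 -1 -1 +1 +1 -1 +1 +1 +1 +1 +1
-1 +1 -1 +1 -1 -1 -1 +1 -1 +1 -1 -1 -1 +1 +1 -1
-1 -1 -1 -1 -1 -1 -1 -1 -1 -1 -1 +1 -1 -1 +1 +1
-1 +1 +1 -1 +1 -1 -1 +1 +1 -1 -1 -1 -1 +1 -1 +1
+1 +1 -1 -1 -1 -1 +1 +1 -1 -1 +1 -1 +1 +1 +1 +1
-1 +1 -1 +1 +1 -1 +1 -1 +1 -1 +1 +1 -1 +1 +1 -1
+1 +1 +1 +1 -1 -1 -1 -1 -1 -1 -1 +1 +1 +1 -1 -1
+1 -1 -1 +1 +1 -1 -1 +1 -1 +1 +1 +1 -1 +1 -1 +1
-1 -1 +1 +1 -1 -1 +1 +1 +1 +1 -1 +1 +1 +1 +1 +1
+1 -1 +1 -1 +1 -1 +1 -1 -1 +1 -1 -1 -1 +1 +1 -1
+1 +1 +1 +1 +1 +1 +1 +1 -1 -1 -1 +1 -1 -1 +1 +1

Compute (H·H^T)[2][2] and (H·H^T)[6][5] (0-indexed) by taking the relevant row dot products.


Row 2 of H: [1, -1, 1, -1, -1, 1, -1, 1, 1, -1, 1, 1, -1, 1, 1, -1].
Row 5 of H: [1, 1, -1, -1, 1, 1, -1, -1, 1, 1, -1, 1, 1, 1, 1, 1].
Row 6 of H: [-1, 1, -1, 1, -1, -1, -1, 1, -1, 1, -1, -1, -1, 1, 1, -1].
(H·H^T)[2][2] = Σ_j H[2][j]·H[2][j] = (1)² + (-1)² + (1)² + (-1)² + (-1)² + (1)² + (-1)² + (1)² + (1)² + (-1)² + (1)² + (1)² + (-1)² + (1)² + (1)² + (-1)² = 1 + 1 + 1 + 1 + 1 + 1 + 1 + 1 + 1 + 1 + 1 + 1 + 1 + 1 + 1 + 1 = 16.
(H·H^T)[6][5] = Σ_j H[6][j]·H[5][j] = (-1)·(1) + (1)·(1) + (-1)·(-1) + (1)·(-1) + (-1)·(1) + (-1)·(1) + (-1)·(-1) + (1)·(-1) + (-1)·(1) + (1)·(1) + (-1)·(-1) + (-1)·(1) + (-1)·(1) + (1)·(1) + (1)·(1) + (-1)·(1) = -1 + 1 + 1 + -1 + -1 + -1 + 1 + -1 + -1 + 1 + 1 + -1 + -1 + 1 + 1 + -1 = -2.
Rows 6 and 5 are not orthogonal (dot product = -2 ≠ 0), so H is not a Hadamard matrix.

(2,2) entry = 16; (6,5) entry = -2.


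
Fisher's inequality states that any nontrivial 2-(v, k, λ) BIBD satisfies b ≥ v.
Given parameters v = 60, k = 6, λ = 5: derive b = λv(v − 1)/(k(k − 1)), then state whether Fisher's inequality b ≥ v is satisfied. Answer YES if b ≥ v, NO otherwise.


b = λv(v − 1)/(k(k − 1)) = 5·60·59/(6·5) = 17700/30 = 590.
Compare with v = 60: b ≥ v, so Fisher's inequality holds.

YES


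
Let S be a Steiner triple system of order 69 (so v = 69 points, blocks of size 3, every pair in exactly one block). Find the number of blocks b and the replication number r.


An STS(v) is a 2-(v, 3, 1) BIBD: block size k = 3, λ = 1.
Replication: r(k − 1) = λ(v − 1) ⇒ r·2 = 69 − 1 = 68 ⇒ r = 34.
Block count: bk = vr ⇒ b·3 = 69·34 = 2346 ⇒ b = 782.

r = 34, b = 782.


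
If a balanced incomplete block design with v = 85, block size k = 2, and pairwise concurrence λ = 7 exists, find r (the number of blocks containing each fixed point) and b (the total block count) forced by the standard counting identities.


Any 2-(v, k, λ) BIBD satisfies two necessary conditions:
  (i)  Each point sits in r blocks, and counting incidences through any fixed point gives r(k − 1) = λ(v − 1), so r = λ(v − 1)/(k − 1).
  (ii) Total incidences bk = vr, so b = vr/k.
Step 1: r = λ(v − 1)/(k − 1) = 7·(85 − 1)/(2 − 1) = 7·84/1 = 588/1 = 588.
Step 2: b = vr/k = 85·588/2 = 49980/2 = 24990.
Check integrality: r = 588 ∈ Z ✓, b = 24990 ∈ Z ✓.
(These identities are necessary conditions: they determine r and b for any design with these parameters, but do not by themselves prove that one exists.)

r = 588, b = 24990.


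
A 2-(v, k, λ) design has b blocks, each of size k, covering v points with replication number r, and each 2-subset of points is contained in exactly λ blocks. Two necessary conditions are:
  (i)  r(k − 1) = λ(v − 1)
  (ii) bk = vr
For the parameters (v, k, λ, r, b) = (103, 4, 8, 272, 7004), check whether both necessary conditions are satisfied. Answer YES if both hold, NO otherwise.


Condition (i): r(k − 1) = 272·3 = 816; λ(v − 1) = 8·102 = 816. Match? YES.
Condition (ii): bk = 7004·4 = 28016; vr = 103·272 = 28016. Match? YES.
Both conditions hold? YES.

YES


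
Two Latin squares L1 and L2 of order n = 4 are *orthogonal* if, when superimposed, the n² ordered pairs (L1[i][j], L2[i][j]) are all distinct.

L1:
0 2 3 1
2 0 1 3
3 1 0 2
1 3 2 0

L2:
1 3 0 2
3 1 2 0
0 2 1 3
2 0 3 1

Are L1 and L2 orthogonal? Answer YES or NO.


Form the n² = 16 superimposed pairs (L1[i][j], L2[i][j]), row by row (rows and columns indexed from 0):
row 0: (0,1) (2,3) (3,0) (1,2)
row 1: (2,3) (0,1) (1,2) (3,0)
row 2: (3,0) (1,2) (0,1) (2,3)
row 3: (1,2) (3,0) (2,3) (0,1)
Orthogonality requires all 16 pairs distinct.
But the pair (2,3) repeats: cell (0,1) has L1 = 2, L2 = 3, and cell (1,0) has L1 = 2, L2 = 3.
A repeated pair means some other pair never occurs (only 4 distinct pairs out of 16), so the squares are not orthogonal.
Conclusion: NO.

NO


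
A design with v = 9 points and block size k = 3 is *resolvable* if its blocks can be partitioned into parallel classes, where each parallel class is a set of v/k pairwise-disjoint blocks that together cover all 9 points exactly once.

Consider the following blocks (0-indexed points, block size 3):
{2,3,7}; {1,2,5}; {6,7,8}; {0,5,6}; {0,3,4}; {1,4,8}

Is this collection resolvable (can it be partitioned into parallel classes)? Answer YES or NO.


v = 9, block size k = 3, number of blocks = 6.
For resolvability, blocks must partition into parallel classes of size v/k = 3.
Total blocks must therefore be a multiple of 3: 6 = 3·2 + 0 ⇒ divisible ✓.
Greedy packing gives 2 candidate class(es). Each should be a full parallel class (size 3, covers all 9 points).
  Class 1 (3 blocks): {2,3,7}; {0,5,6}; {1,4,8}. Points covered: [0, 1, 2, 3, 4, 5, 6, 7, 8].
  Class 2 (3 blocks): {1,2,5}; {6,7,8}; {0,3,4}. Points covered: [0, 1, 2, 3, 4, 5, 6, 7, 8].
All classes full (size 3)? YES. All classes cover every point? YES.
Resolvable? YES.

YES


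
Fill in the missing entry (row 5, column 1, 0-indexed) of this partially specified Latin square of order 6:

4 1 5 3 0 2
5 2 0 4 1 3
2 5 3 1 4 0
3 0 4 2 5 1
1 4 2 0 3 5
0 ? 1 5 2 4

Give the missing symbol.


Row 5 contains symbols [0, 1, 2, 4, 5] — missing [3].
Column 1 contains symbols [0, 1, 2, 4, 5] — missing [3].
The missing symbol must appear in both missing sets; intersection = [3].
Therefore the hidden value is 3.

Missing value = 3.


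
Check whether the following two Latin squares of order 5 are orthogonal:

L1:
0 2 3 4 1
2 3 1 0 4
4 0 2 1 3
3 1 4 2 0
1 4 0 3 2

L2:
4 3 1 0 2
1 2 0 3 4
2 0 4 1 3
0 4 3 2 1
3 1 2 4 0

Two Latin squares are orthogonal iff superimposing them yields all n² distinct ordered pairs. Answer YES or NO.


Form the n² = 25 superimposed pairs (L1[i][j], L2[i][j]), row by row (rows and columns indexed from 0):
row 0: (0,4) (2,3) (3,1) (4,0) (1,2)
row 1: (2,1) (3,2) (1,0) (0,3) (4,4)
row 2: (4,2) (0,0) (2,4) (1,1) (3,3)
row 3: (3,0) (1,4) (4,3) (2,2) (0,1)
row 4: (1,3) (4,1) (0,2) (3,4) (2,0)
Orthogonality requires all 25 pairs distinct.
Check by first coordinate: for each symbol s of L1, list the L2 entries in the n cells where L1 = s; they must all differ.
  L1 = 0: L2 entries (in reading order) 4, 3, 0, 1, 2 — all 5 distinct ✓
  L1 = 1: L2 entries (in reading order) 2, 0, 1, 4, 3 — all 5 distinct ✓
  L1 = 2: L2 entries (in reading order) 3, 1, 4, 2, 0 — all 5 distinct ✓
  L1 = 3: L2 entries (in reading order) 1, 2, 3, 0, 4 — all 5 distinct ✓
  L1 = 4: L2 entries (in reading order) 0, 4, 2, 3, 1 — all 5 distinct ✓
Every symbol of L1 meets every symbol of L2 exactly once, so all 25 pairs are distinct (25 of 25).
Conclusion: YES.

YES


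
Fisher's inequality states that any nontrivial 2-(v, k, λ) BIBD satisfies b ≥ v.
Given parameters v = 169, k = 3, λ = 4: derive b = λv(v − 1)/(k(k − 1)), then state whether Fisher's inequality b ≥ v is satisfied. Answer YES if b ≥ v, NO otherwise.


r = λ(v − 1)/(k − 1) = 4·168/2 = 336.
b = vr/k = 169·336/3 = 18928.
Fisher's inequality: b ≥ v ⇔ 18928 ≥ 169? YES.

YES


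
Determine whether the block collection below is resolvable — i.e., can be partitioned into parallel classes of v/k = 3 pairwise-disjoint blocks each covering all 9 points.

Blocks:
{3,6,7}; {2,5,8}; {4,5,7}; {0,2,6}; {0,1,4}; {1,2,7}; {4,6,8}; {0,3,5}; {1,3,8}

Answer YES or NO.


v = 9, block size k = 3, number of blocks = 9.
For resolvability, blocks must partition into parallel classes of size v/k = 3.
Total blocks must therefore be a multiple of 3: 9 = 3·3 + 0 ⇒ divisible ✓.
Greedy packing gives 3 candidate class(es). Each should be a full parallel class (size 3, covers all 9 points).
  Class 1 (3 blocks): {3,6,7}; {2,5,8}; {0,1,4}. Points covered: [0, 1, 2, 3, 4, 5, 6, 7, 8].
  Class 2 (3 blocks): {4,5,7}; {0,2,6}; {1,3,8}. Points covered: [0, 1, 2, 3, 4, 5, 6, 7, 8].
  Class 3 (3 blocks): {1,2,7}; {4,6,8}; {0,3,5}. Points covered: [0, 1, 2, 3, 4, 5, 6, 7, 8].
All classes full (size 3)? YES. All classes cover every point? YES.
Resolvable? YES.

YES


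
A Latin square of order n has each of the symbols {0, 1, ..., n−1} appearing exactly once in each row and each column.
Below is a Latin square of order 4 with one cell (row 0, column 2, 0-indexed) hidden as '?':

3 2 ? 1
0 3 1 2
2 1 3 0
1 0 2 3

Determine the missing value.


Row 0 contains symbols [1, 2, 3] — missing [0].
Column 2 contains symbols [1, 2, 3] — missing [0].
The missing symbol must appear in both missing sets; intersection = [0].
Therefore the hidden value is 0.

Missing value = 0.


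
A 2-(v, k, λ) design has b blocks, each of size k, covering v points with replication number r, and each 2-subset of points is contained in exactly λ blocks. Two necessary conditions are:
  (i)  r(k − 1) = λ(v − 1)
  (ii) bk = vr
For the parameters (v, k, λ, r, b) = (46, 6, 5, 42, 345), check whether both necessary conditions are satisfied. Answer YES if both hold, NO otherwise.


Condition (i): r(k − 1) = 42·5 = 210; λ(v − 1) = 5·45 = 225. Match? NO.
Condition (ii): bk = 345·6 = 2070; vr = 46·42 = 1932. Match? NO.
Both conditions hold? NO.

NO


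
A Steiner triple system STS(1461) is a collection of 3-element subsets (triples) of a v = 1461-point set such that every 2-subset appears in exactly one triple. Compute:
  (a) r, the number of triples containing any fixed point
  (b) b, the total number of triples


An STS(v) is a 2-(v, 3, 1) BIBD: block size k = 3, λ = 1.
Replication: r(k − 1) = λ(v − 1) ⇒ r·2 = 1461 − 1 = 1460 ⇒ r = 730.
Block count: bk = vr ⇒ b·3 = 1461·730 = 1066530 ⇒ b = 355510.

r = 730, b = 355510.


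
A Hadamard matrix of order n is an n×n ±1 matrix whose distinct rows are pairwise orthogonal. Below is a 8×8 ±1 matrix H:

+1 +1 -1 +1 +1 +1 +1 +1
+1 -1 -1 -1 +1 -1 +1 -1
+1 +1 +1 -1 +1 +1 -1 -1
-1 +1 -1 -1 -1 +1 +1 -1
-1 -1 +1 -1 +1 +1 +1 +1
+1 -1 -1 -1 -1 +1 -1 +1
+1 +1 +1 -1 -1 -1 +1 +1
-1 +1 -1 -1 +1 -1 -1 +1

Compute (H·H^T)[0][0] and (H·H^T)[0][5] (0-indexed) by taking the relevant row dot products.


Row 0 of H: [1, 1, -1, 1, 1, 1, 1, 1].
Row 5 of H: [1, -1, -1, -1, -1, 1, -1, 1].
(H·H^T)[0][0] = Σ_j H[0][j]·H[0][j] = (1)² + (1)² + (-1)² + (1)² + (1)² + (1)² + (1)² + (1)² = 1 + 1 + 1 + 1 + 1 + 1 + 1 + 1 = 8.
(H·H^T)[0][5] = Σ_j H[0][j]·H[5][j] = (1)·(1) + (1)·(-1) + (-1)·(-1) + (1)·(-1) + (1)·(-1) + (1)·(1) + (1)·(-1) + (1)·(1) = 1 + -1 + 1 + -1 + -1 + 1 + -1 + 1 = 0.
So rows 0 and 5 are orthogonal; the diagonal entry equals n = 8.

(0,0) entry = 8; (0,5) entry = 0.


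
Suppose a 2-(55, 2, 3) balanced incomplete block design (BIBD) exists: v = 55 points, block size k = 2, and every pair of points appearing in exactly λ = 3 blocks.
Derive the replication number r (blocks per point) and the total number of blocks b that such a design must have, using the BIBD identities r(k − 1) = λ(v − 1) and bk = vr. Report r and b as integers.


Any 2-(v, k, λ) BIBD satisfies two necessary conditions:
  (i)  Each point sits in r blocks, and counting incidences through any fixed point gives r(k − 1) = λ(v − 1), so r = λ(v − 1)/(k − 1).
  (ii) Total incidences bk = vr, so b = vr/k.
Step 1: r = λ(v − 1)/(k − 1) = 3·(55 − 1)/(2 − 1) = 3·54/1 = 162/1 = 162.
Step 2: b = vr/k = 55·162/2 = 8910/2 = 4455.
Check integrality: r = 162 ∈ Z ✓, b = 4455 ∈ Z ✓.
(These identities are necessary conditions: they determine r and b for any design with these parameters, but do not by themselves prove that one exists.)

r = 162, b = 4455.


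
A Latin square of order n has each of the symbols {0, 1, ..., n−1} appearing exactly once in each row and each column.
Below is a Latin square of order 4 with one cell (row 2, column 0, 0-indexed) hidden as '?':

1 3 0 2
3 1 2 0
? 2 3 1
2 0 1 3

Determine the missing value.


Row 2 contains symbols [1, 2, 3] — missing [0].
Column 0 contains symbols [1, 2, 3] — missing [0].
The missing symbol must appear in both missing sets; intersection = [0].
Therefore the hidden value is 0.

Missing value = 0.


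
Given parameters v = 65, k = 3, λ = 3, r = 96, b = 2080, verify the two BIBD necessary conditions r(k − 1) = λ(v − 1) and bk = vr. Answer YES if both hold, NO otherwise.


Condition (i): r(k − 1) = 96·2 = 192; λ(v − 1) = 3·64 = 192. Match? YES.
Condition (ii): bk = 2080·3 = 6240; vr = 65·96 = 6240. Match? YES.
Both conditions hold? YES.

YES


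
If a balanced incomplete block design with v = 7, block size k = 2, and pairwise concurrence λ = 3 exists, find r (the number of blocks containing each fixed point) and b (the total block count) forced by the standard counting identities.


Any 2-(v, k, λ) BIBD satisfies two necessary conditions:
  (i)  Each point sits in r blocks, and counting incidences through any fixed point gives r(k − 1) = λ(v − 1), so r = λ(v − 1)/(k − 1).
  (ii) Total incidences bk = vr, so b = vr/k.
Step 1: r = λ(v − 1)/(k − 1) = 3·(7 − 1)/(2 − 1) = 3·6/1 = 18/1 = 18.
Step 2: b = vr/k = 7·18/2 = 126/2 = 63.
Check integrality: r = 18 ∈ Z ✓, b = 63 ∈ Z ✓.
(These identities are necessary conditions: they determine r and b for any design with these parameters, but do not by themselves prove that one exists.)

r = 18, b = 63.


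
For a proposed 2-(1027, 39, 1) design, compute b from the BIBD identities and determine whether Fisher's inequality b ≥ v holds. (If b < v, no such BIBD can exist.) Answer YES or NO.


r = λ(v − 1)/(k − 1) = 1·1026/38 = 27.
b = vr/k = 1027·27/39 = 711.
Fisher's inequality: b ≥ v ⇔ 711 ≥ 1027? NO.

NO


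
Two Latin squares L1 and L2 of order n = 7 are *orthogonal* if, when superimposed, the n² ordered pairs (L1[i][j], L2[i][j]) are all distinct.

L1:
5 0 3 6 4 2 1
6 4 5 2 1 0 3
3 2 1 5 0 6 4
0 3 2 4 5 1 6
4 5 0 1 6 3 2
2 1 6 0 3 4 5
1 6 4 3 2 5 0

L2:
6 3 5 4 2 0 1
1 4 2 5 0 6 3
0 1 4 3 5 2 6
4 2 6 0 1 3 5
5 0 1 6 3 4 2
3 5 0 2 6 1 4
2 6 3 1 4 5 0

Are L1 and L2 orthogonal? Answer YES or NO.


Form the n² = 49 superimposed pairs (L1[i][j], L2[i][j]), row by row (rows and columns indexed from 0):
row 0: (5,6) (0,3) (3,5) (6,4) (4,2) (2,0) (1,1)
row 1: (6,1) (4,4) (5,2) (2,5) (1,0) (0,6) (3,3)
row 2: (3,0) (2,1) (1,4) (5,3) (0,5) (6,2) (4,6)
row 3: (0,4) (3,2) (2,6) (4,0) (5,1) (1,3) (6,5)
row 4: (4,5) (5,0) (0,1) (1,6) (6,3) (3,4) (2,2)
row 5: (2,3) (1,5) (6,0) (0,2) (3,6) (4,1) (5,4)
row 6: (1,2) (6,6) (4,3) (3,1) (2,4) (5,5) (0,0)
Orthogonality requires all 49 pairs distinct.
Check by first coordinate: for each symbol s of L1, list the L2 entries in the n cells where L1 = s; they must all differ.
  L1 = 0: L2 entries (in reading order) 3, 6, 5, 4, 1, 2, 0 — all 7 distinct ✓
  L1 = 1: L2 entries (in reading order) 1, 0, 4, 3, 6, 5, 2 — all 7 distinct ✓
  L1 = 2: L2 entries (in reading order) 0, 5, 1, 6, 2, 3, 4 — all 7 distinct ✓
  L1 = 3: L2 entries (in reading order) 5, 3, 0, 2, 4, 6, 1 — all 7 distinct ✓
  L1 = 4: L2 entries (in reading order) 2, 4, 6, 0, 5, 1, 3 — all 7 distinct ✓
  L1 = 5: L2 entries (in reading order) 6, 2, 3, 1, 0, 4, 5 — all 7 distinct ✓
  L1 = 6: L2 entries (in reading order) 4, 1, 2, 5, 3, 0, 6 — all 7 distinct ✓
Every symbol of L1 meets every symbol of L2 exactly once, so all 49 pairs are distinct (49 of 49).
Conclusion: YES.

YES


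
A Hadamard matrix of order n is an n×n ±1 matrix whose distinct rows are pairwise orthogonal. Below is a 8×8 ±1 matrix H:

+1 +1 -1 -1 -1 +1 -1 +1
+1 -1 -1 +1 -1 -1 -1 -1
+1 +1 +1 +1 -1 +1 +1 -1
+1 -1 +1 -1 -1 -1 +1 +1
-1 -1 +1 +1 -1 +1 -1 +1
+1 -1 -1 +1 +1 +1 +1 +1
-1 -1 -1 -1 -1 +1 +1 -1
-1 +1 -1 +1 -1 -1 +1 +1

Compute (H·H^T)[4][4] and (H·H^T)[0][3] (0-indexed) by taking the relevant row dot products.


Row 0 of H: [1, 1, -1, -1, -1, 1, -1, 1].
Row 3 of H: [1, -1, 1, -1, -1, -1, 1, 1].
Row 4 of H: [-1, -1, 1, 1, -1, 1, -1, 1].
(H·H^T)[4][4] = Σ_j H[4][j]·H[4][j] = (-1)² + (-1)² + (1)² + (1)² + (-1)² + (1)² + (-1)² + (1)² = 1 + 1 + 1 + 1 + 1 + 1 + 1 + 1 = 8.
(H·H^T)[0][3] = Σ_j H[0][j]·H[3][j] = (1)·(1) + (1)·(-1) + (-1)·(1) + (-1)·(-1) + (-1)·(-1) + (1)·(-1) + (-1)·(1) + (1)·(1) = 1 + -1 + -1 + 1 + 1 + -1 + -1 + 1 = 0.
So rows 0 and 3 are orthogonal; the diagonal entry equals n = 8.

(4,4) entry = 8; (0,3) entry = 0.


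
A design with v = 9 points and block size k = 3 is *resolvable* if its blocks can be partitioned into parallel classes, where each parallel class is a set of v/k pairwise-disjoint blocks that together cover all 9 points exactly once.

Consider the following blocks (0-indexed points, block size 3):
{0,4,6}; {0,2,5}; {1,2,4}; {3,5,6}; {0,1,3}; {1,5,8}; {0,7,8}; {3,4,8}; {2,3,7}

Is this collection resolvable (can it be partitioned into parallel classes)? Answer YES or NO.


v = 9, block size k = 3, number of blocks = 9.
For resolvability, blocks must partition into parallel classes of size v/k = 3.
Total blocks must therefore be a multiple of 3: 9 = 3·3 + 0 ⇒ divisible ✓.
Consider block {0,2,5}. The only other block(s) in the collection disjoint from it are {3,4,8} — just 1 block(s). Any parallel class containing {0,2,5} would need 2 other blocks each disjoint from it, so no parallel class of size 3 can contain {0,2,5}.
Since every block must belong to some parallel class in a resolution, the collection cannot be partitioned into parallel classes.
Resolvable? NO.

NO


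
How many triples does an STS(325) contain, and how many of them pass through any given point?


An STS(v) is a 2-(v, 3, 1) BIBD: block size k = 3, λ = 1.
Replication: r(k − 1) = λ(v − 1) ⇒ r·2 = 325 − 1 = 324 ⇒ r = 162.
Block count: b = v(v − 1)/6 = 325·324/6 = 105300/6 = 17550.

r = 162, b = 17550.


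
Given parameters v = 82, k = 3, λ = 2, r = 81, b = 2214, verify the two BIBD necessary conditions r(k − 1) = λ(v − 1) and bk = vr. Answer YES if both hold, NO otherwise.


Condition (i): r(k − 1) = 81·2 = 162; λ(v − 1) = 2·81 = 162. Match? YES.
Condition (ii): bk = 2214·3 = 6642; vr = 82·81 = 6642. Match? YES.
Both conditions hold? YES.

YES


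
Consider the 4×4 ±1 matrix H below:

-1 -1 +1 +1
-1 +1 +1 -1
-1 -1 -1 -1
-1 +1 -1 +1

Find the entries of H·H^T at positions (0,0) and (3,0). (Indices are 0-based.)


Row 0 of H: [-1, -1, 1, 1].
Row 3 of H: [-1, 1, -1, 1].
(H·H^T)[0][0] = Σ_j H[0][j]·H[0][j] = (-1)² + (-1)² + (1)² + (1)² = 1 + 1 + 1 + 1 = 4.
(H·H^T)[3][0] = Σ_j H[3][j]·H[0][j] = (-1)·(-1) + (1)·(-1) + (-1)·(1) + (1)·(1) = 1 + -1 + -1 + 1 = 0.
So rows 3 and 0 are orthogonal; the diagonal entry equals n = 4.

(0,0) entry = 4; (3,0) entry = 0.


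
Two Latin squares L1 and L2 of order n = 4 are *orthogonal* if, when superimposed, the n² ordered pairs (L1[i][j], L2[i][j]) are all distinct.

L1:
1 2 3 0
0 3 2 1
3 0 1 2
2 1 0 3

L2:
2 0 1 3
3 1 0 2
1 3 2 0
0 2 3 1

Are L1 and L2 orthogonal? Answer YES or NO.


Form the n² = 16 superimposed pairs (L1[i][j], L2[i][j]), row by row (rows and columns indexed from 0):
row 0: (1,2) (2,0) (3,1) (0,3)
row 1: (0,3) (3,1) (2,0) (1,2)
row 2: (3,1) (0,3) (1,2) (2,0)
row 3: (2,0) (1,2) (0,3) (3,1)
Orthogonality requires all 16 pairs distinct.
But the pair (0,3) repeats: cell (0,3) has L1 = 0, L2 = 3, and cell (1,0) has L1 = 0, L2 = 3.
A repeated pair means some other pair never occurs (only 4 distinct pairs out of 16), so the squares are not orthogonal.
Conclusion: NO.

NO
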